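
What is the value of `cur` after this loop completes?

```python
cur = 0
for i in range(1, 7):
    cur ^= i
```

XOR of 1 to 6
`cur` takes the values: 0 → 1 → 3 → 0 → 4 → 1 → 7

Answer: 7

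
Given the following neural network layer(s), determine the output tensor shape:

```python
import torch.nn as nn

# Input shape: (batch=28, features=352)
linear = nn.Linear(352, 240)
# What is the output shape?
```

Input: (28, 352) -> Output: (28, 240)

Answer: (28, 240)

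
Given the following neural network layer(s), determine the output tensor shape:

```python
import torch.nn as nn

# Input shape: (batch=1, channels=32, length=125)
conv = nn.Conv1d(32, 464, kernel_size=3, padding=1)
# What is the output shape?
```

Input: (1, 32, 125) -> Output: (1, 464, 125)

Answer: (1, 464, 125)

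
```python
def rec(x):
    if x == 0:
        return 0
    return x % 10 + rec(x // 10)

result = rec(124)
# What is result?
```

Sum of digits of 124: 4 + 2 + 1 = 7

Answer: 7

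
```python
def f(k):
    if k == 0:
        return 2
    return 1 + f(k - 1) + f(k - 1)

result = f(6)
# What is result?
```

f(k) = 1 + 2·f(k-1), f(0)=2. Closed form: (2+1)·2^6 - 1 = 191.

Answer: 191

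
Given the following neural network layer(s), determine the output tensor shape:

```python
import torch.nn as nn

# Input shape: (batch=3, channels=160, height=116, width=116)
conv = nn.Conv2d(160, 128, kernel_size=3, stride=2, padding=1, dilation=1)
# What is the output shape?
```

Input: (3, 160, 116, 116) -> Output: (3, 128, 58, 58)

Answer: (3, 128, 58, 58)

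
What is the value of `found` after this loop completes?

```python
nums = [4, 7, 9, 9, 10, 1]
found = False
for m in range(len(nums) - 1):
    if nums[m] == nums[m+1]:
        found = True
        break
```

Check consecutive duplicates in [4, 7, 9, 9, 10, 1]
`found` takes the values: False → True

Answer: True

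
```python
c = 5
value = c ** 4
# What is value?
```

Trace:
`c = 5` → c = 5
`value = c ** 4` → value = 625
So value = 625

Answer: 625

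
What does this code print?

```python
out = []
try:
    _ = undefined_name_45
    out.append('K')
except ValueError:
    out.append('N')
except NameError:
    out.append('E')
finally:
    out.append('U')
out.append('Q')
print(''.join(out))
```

Execution trace: 'E' (except NameError) → 'U' (finally) → 'Q' (after the try/except). Output: EUQ

Answer: EUQ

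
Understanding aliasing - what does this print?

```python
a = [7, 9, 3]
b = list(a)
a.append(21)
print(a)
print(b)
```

Key concept: list() constructor creates copy.
Step by step:
`a = [7, 9, 3]` → a = [7, 9, 3]
`b = list(a)` → b = [7, 9, 3]
`a.append(21)` → a = [7, 9, 3, 21]
`print(a)` → prints [7, 9, 3, 21]
`print(b)` → prints [7, 9, 3]

Answer:
[7, 9, 3, 21]
[7, 9, 3]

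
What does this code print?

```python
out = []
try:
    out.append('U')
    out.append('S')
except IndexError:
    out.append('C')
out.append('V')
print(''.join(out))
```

Execution trace: 'U' (try body) → 'S' (try body, no exception) → 'V' (after the try/except). Output: USV

Answer: USV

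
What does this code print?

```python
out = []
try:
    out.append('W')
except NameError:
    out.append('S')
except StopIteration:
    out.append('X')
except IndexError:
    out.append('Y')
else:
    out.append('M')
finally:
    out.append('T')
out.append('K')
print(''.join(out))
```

Execution trace: 'W' (try body, no exception) → 'M' (else) → 'T' (finally) → 'K' (after the try/except). Output: WMTK

Answer: WMTK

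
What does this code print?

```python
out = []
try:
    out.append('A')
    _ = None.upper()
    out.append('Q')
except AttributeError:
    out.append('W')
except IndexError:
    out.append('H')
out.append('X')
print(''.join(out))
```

Execution trace: 'A' (try body) → 'W' (except AttributeError) → 'X' (after the try/except). Output: AWX

Answer: AWX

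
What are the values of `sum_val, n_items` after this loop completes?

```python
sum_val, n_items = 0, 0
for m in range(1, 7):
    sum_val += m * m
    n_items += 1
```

Sum of squares and count
`sum_val, n_items` takes the values: (0, 0) → (1, 0) → (1, 1) → (5, 1) → (5, 2) → (14, 2) → (14, 3) → (30, 3) → (30, 4) → (55, 4) → (55, 5) → (91, 5) → (91, 6)

Answer: 91, 6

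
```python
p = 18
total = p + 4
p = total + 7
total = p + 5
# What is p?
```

Trace:
`p = 18` → p = 18
`total = p + 4` → total = 22
`p = total + 7` → p = 29
`total = p + 5` → total = 34
So p = 29

Answer: 29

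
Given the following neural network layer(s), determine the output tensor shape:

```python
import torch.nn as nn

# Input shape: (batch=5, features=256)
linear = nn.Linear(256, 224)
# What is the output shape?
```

Input: (5, 256) -> Output: (5, 224)

Answer: (5, 224)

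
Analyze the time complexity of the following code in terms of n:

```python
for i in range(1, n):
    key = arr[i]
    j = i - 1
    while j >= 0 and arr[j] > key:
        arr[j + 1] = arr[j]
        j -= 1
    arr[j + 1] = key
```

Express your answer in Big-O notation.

This is Insertion sort. Time complexity: O(n²).

Answer: O(n²)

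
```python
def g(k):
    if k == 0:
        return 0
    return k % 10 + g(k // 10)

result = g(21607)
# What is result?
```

Sum of digits of 21607: 7 + 0 + 6 + 1 + 2 = 16

Answer: 16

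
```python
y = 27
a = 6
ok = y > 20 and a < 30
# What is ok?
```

Trace:
`y = 27` → y = 27
`a = 6` → a = 6
`ok = y > 20 and a < 30` → ok = True
So ok = True

Answer: True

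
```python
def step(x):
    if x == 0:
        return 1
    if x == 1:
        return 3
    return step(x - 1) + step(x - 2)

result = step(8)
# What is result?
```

Build up from base cases: step(0)=1, step(1)=3, step(2)=4, step(3)=7, step(4)=11, step(5)=18, step(6)=29, ..., step(8)=76

Answer: 76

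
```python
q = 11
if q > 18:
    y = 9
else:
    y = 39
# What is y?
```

Trace:
`q = 11` → q = 11
`if q > 18: ...` → q > 18 is False, take else branch → y = 39
So y = 39

Answer: 39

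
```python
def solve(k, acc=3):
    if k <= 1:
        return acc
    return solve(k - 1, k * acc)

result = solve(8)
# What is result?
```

Accumulator trace (n, acc): (8, 3) -> (7, 24) -> (6, 168) -> (5, 1008) -> (4, 5040) -> (3, 20160) -> (2, 60480) -> (1, 120960) -> return 120960

Answer: 120960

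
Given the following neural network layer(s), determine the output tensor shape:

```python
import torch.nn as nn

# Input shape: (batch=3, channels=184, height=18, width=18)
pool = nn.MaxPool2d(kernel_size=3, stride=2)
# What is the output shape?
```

Input: (3, 184, 18, 18) -> Output: (3, 184, 8, 8)

Answer: (3, 184, 8, 8)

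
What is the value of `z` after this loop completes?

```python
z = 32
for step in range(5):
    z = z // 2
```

Halve 5 times: 32 // 2^5 = 1
`z` takes the values: 32 → 16 → 8 → 4 → 2 → 1

Answer: 1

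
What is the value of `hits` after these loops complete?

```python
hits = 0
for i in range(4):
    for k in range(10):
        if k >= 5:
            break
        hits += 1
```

Inner breaks at 5, outer runs 4 times
`hits` takes the values: 0 → 1 → 2 → 3 → 4 → 5 → 6 → 7 → 8 → 9 → 10 → 11 → 12 → 13 → 14 → 15 → 16 → 17 → 18 → 19 → 20

Answer: 20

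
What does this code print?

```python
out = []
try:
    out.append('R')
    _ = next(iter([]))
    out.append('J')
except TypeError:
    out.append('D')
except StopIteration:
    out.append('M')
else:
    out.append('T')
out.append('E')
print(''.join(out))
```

Execution trace: 'R' (try body) → 'M' (except StopIteration) → 'E' (after the try/except). Output: RME

Answer: RME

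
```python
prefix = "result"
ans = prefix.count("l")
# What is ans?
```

Trace:
`prefix = "result"` → prefix = 'result'
`ans = prefix.count("l")` → ans = 1
So ans = 1

Answer: 1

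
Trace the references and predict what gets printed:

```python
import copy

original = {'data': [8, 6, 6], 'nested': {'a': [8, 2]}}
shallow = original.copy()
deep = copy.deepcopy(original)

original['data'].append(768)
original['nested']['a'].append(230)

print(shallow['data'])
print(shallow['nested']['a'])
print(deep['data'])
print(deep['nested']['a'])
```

Key concept: comparing shallow vs deep copy.
Step by step:
`original = {'data': [8, 6, 6], 'nested': {'a': [8, 2]}}` → original = {'data': [8, 6, 6], 'nested': {'a': [8, 2]}}
`shallow = original.copy()` → shallow = {'data': [8, 6, 6], 'nested': {'a': [8, 2]}}
`deep = copy.deepcopy(original)` → deep = {'data': [8, 6, 6], 'nested': {'a': [8, 2]}}
`original['data'].append(768)` → original = {'data': [8, 6, 6, 768], 'nested': {'a': [8, 2]}}; shallow = {'data': [8, 6, 6, 768], 'nested': {'a': [8, 2]}}
`original['nested']['a'].append(230)` → original = {'data': [8, 6, 6, 768], 'nested': {'a': [8, 2, 230]}}; shallow = {'data': [8, 6, 6, 768], 'nested': {'a': [8, 2, 230]}}
`print(shallow['data'])` → prints [8, 6, 6, 768]
`print(shallow['nested']['a'])` → prints [8, 2, 230]
`print(deep['data'])` → prints [8, 6, 6]
`print(deep['nested']['a'])` → prints [8, 2]

Answer:
[8, 6, 6, 768]
[8, 2, 230]
[8, 6, 6]
[8, 2]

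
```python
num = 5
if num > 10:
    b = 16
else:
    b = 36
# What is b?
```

Trace:
`num = 5` → num = 5
`if num > 10: ...` → num > 10 is False, take else branch → b = 36
So b = 36

Answer: 36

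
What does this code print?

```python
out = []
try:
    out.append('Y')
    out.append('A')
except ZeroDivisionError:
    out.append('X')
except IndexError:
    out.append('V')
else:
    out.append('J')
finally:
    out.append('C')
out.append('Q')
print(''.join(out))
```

Execution trace: 'Y' (try body) → 'A' (try body, no exception) → 'J' (else) → 'C' (finally) → 'Q' (after the try/except). Output: YAJCQ

Answer: YAJCQ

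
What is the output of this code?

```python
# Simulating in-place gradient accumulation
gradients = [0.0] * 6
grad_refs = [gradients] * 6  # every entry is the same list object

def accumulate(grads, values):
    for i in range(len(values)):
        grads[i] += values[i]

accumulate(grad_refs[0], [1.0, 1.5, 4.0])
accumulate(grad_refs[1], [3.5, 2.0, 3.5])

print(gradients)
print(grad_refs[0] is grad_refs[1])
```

Key concept: gradient accumulation aliasing.
Step by step:
`gradients = [0.0] * 6` → gradients = [0.0, 0.0, 0.0, 0.0, 0.0, 0.0]
`grad_refs = [gradients] * 6` → grad_refs = [[0.0, 0.0, 0.0, 0.0, 0.0, 0.0], [0.0, 0.0, 0.0, 0.0, 0.0, 0.0], [0.0, 0.0, 0.0, 0.0, 0.0, 0.0], [0.0, 0.0, 0.0, 0.0, 0.0, 0.0], [0.0, 0.0, 0.0, 0.0, 0.0, 0.0], [0.0, 0.0, 0.0, 0.0, 0.0, 0.0]]
`accumulate(grad_refs[0], [1.0, 1.5, 4.0])` → gradients = [1.0, 1.5, 4.0, 0.0, 0.0, 0.0]; grad_refs = [[1.0, 1.5, 4.0, 0.0, 0.0, 0.0], [1.0, 1.5, 4.0, 0.0, 0.0, 0.0], [1.0, 1.5, 4.0, 0.0, 0.0, 0.0], [1.0, 1.5, 4.0, 0.0, 0.0, 0.0], [1.0, 1.5, 4.0, 0.0, 0.0, 0.0], [1.0, 1.5, 4.0, 0.0, 0.0, 0.0]]
`accumulate(grad_refs[1], [3.5, 2.0, 3.5])` → gradients = [4.5, 3.5, 7.5, 0.0, 0.0, 0.0]; grad_refs = [[4.5, 3.5, 7.5, 0.0, 0.0, 0.0], [4.5, 3.5, 7.5, 0.0, 0.0, 0.0], [4.5, 3.5, 7.5, 0.0, 0.0, 0.0], [4.5, 3.5, 7.5, 0.0, 0.0, 0.0], [4.5, 3.5, 7.5, 0.0, 0.0, 0.0], [4.5, 3.5, 7.5, 0.0, 0.0, 0.0]]
`print(gradients)` → prints [4.5, 3.5, 7.5, 0.0, 0.0, 0.0]
`print(grad_refs[0] is grad_refs[1])` → prints True

Answer:
[4.5, 3.5, 7.5, 0.0, 0.0, 0.0]
True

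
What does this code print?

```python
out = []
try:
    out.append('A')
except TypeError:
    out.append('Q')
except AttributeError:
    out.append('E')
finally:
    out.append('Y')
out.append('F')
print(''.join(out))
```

Execution trace: 'A' (try body, no exception) → 'Y' (finally) → 'F' (after the try/except). Output: AYF

Answer: AYF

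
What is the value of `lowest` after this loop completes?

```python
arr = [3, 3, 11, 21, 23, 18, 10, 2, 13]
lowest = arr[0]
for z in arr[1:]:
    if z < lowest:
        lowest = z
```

Minimum of [3, 3, 11, 21, 23, 18, 10, 2, 13]
`lowest` takes the values: 3 → 2

Answer: 2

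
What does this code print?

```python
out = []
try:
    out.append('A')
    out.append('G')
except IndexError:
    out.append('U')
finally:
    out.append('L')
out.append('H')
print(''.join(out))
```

Execution trace: 'A' (try body) → 'G' (try body, no exception) → 'L' (finally) → 'H' (after the try/except). Output: AGLH

Answer: AGLH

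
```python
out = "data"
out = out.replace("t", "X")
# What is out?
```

Trace:
`out = "data"` → out = 'data'
`out = out.replace("t", "X")` → out = 'daXa'
So out = 'daXa'

Answer: 'daXa'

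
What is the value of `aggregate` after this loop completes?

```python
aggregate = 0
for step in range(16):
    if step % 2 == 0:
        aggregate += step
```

Sum of even numbers 0 to 15
`aggregate` takes the values: 0 → 2 → 6 → 12 → 20 → 30 → 42 → 56

Answer: 56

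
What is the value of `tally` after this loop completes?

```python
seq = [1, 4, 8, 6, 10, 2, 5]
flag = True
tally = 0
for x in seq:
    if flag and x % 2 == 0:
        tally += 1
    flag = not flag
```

Count even values at even positions
`tally` takes the values: 0 → 1 → 2

Answer: 2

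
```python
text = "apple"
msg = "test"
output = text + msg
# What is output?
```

Trace:
`text = "apple"` → text = 'apple'
`msg = "test"` → msg = 'test'
`output = text + msg` → output = 'appletest'
So output = 'appletest'

Answer: 'appletest'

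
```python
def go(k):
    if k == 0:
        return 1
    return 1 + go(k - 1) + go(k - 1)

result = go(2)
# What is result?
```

go(k) = 1 + 2·go(k-1), go(0)=1. Closed form: (1+1)·2^2 - 1 = 7.

Answer: 7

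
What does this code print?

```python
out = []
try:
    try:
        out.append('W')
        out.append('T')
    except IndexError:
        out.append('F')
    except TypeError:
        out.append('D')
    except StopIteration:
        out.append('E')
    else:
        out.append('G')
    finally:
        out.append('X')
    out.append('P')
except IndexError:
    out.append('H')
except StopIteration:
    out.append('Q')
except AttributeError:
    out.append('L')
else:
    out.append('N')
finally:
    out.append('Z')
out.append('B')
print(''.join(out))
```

Execution trace: 'W' (inner try body) → 'T' (inner try body, no exception) → 'G' (inner else) → 'X' (inner finally) → 'P' (try body, no exception) → 'N' (else) → 'Z' (finally) → 'B' (after the try/except). Output: WTGXPNZB

Answer: WTGXPNZB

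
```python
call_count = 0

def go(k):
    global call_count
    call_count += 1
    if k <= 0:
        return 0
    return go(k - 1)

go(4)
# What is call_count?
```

Linear recursion stepping by 1: 5 calls from k=4 down to ≤0.

Answer: 5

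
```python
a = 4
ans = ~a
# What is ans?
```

Trace:
`a = 4` → a = 4
`ans = ~a` → ans = -5
So ans = -5

Answer: -5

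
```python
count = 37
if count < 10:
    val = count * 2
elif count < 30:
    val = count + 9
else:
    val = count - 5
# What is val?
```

Trace:
`count = 37` → count = 37
`if count < 10: ...` → count < 10 is False, count < 30 is False, take else branch → val = 32
So val = 32

Answer: 32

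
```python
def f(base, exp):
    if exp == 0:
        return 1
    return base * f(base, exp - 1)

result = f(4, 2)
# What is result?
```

f(4, 2) = 4 * 4 = 16

Answer: 16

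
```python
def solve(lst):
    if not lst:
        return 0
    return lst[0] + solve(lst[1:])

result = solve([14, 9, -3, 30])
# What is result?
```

14 + 9 + (-3) + 30 + 0 = 50

Answer: 50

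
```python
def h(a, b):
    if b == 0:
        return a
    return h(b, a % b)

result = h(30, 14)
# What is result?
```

h(30, 14) -> h(14, 2) -> h(2, 0) -> 2

Answer: 2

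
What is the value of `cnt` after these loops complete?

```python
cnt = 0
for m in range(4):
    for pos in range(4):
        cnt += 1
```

4 * 4 = 16
`cnt` takes the values: 0 → 1 → 2 → 3 → 4 → 5 → 6 → 7 → 8 → 9 → 10 → 11 → 12 → 13 → 14 → 15 → 16

Answer: 16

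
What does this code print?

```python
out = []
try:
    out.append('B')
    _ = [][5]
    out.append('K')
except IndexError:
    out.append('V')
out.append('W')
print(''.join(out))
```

Execution trace: 'B' (try body) → 'V' (except IndexError) → 'W' (after the try/except). Output: BVW

Answer: BVW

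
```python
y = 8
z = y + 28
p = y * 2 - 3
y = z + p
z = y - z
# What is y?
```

Trace:
`y = 8` → y = 8
`z = y + 28` → z = 36
`p = y * 2 - 3` → p = 13
`y = z + p` → y = 49
`z = y - z` → z = 13
So y = 49

Answer: 49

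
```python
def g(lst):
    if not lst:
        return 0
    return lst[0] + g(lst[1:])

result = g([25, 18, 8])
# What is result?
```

25 + 18 + 8 + 0 = 51

Answer: 51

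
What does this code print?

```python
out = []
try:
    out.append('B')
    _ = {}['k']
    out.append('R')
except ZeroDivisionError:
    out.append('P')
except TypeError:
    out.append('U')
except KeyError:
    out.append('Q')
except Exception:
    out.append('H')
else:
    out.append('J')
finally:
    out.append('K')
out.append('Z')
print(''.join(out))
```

Execution trace: 'B' (try body) → 'Q' (except KeyError) → 'K' (finally) → 'Z' (after the try/except). Output: BQKZ

Answer: BQKZ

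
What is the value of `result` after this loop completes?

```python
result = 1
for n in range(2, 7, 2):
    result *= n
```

Product of even numbers 2 to 6
`result` takes the values: 1 → 2 → 8 → 48

Answer: 48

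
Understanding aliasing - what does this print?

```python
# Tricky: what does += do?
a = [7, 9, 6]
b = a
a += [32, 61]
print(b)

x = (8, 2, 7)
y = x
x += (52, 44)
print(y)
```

Key concept: += behavior differs for mutable vs immutable.
Step by step:
`a = [7, 9, 6]` → a = [7, 9, 6]
`b = a` → b = [7, 9, 6] (same object as a)
`a += [32, 61]` → a = [7, 9, 6, 32, 61] (same object as b); b = [7, 9, 6, 32, 61] (same object as a)
`print(b)` → prints [7, 9, 6, 32, 61]
`x = (8, 2, 7)` → x = (8, 2, 7)
`y = x` → y = (8, 2, 7)
`x += (52, 44)` → x = (8, 2, 7, 52, 44)
`print(y)` → prints (8, 2, 7)

Answer:
[7, 9, 6, 32, 61]
(8, 2, 7)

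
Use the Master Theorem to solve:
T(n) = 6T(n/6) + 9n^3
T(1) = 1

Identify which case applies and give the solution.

a=6, b=6, f(n)=9n^3. log_6(6) = 1. Since c=3 > 1 and the regularity condition holds (6(n/6)^3 = (6/6^3)n^3 with 6/6^3 < 1), Case 3 applies: T(n) = Θ(f(n)) = O(n^3).

Answer: O(n^3) - Case 3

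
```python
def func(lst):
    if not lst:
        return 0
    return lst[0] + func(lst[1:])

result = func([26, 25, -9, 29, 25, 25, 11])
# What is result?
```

26 + 25 + (-9) + 29 + 25 + 25 + 11 + 0 = 132

Answer: 132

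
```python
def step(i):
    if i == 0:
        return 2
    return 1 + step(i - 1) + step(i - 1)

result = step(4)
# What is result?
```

step(i) = 1 + 2·step(i-1), step(0)=2. Closed form: (2+1)·2^4 - 1 = 47.

Answer: 47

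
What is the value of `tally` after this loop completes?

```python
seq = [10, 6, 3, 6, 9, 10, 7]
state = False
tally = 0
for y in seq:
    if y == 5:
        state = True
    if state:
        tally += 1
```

Count elements after first 5 in [10, 6, 3, 6, 9, 10, 7]
`tally` takes the values: 0

Answer: 0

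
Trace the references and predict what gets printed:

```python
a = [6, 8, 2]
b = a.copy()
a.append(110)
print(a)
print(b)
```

Key concept: list.copy() creates independent copy.
Step by step:
`a = [6, 8, 2]` → a = [6, 8, 2]
`b = a.copy()` → b = [6, 8, 2]
`a.append(110)` → a = [6, 8, 2, 110]
`print(a)` → prints [6, 8, 2, 110]
`print(b)` → prints [6, 8, 2]

Answer:
[6, 8, 2, 110]
[6, 8, 2]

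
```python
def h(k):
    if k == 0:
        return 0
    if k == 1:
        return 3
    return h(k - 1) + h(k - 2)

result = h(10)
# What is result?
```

Build up from base cases: h(0)=0, h(1)=3, h(2)=3, h(3)=6, h(4)=9, h(5)=15, h(6)=24, ..., h(10)=165

Answer: 165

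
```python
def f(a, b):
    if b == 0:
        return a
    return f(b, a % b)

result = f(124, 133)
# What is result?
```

f(124, 133) -> f(133, 124) -> f(124, 9) -> f(9, 7) -> f(7, 2) -> f(2, 1) -> f(1, 0) -> 1

Answer: 1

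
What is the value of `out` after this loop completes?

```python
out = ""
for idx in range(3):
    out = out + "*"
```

Repeat '*' 3 times
`out` takes the values: "" → "*" → "**" → "***"

Answer: "***"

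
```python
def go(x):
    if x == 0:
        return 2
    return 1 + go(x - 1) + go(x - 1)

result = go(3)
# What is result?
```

go(x) = 1 + 2·go(x-1), go(0)=2. Closed form: (2+1)·2^3 - 1 = 23.

Answer: 23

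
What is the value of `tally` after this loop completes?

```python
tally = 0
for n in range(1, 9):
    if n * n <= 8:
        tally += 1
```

Count numbers where n² ≤ 8
`tally` takes the values: 0 → 1 → 2

Answer: 2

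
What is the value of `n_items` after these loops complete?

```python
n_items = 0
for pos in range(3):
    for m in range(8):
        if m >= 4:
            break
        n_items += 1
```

Inner breaks at 4, outer runs 3 times
`n_items` takes the values: 0 → 1 → 2 → 3 → 4 → 5 → 6 → 7 → 8 → 9 → 10 → 11 → 12

Answer: 12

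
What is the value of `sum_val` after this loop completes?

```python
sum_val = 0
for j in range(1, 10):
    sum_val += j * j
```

Sum of squares 1² to 9² = 285
`sum_val` takes the values: 0 → 1 → 5 → 14 → 30 → 55 → 91 → 140 → 204 → 285

Answer: 285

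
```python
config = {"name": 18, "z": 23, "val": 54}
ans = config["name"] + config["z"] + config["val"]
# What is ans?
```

Trace:
`config = {"name": 18, "z": 23, "val": 54}` → config = {'name': 18, 'z': 23, 'val': 54}
`ans = config["name"] + config["z"] + config["val"]` → ans = 95
So ans = 95

Answer: 95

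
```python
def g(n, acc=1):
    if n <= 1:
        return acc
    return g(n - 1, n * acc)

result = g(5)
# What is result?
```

Accumulator trace (n, acc): (5, 1) -> (4, 5) -> (3, 20) -> (2, 60) -> (1, 120) -> return 120

Answer: 120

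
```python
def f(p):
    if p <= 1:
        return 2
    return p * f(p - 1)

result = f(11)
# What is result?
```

f(11) = 11 * 10 * 9 * 8 * 7 * 6 * 5 * 4 * 3 * 2 * 2 = 79833600

Answer: 79833600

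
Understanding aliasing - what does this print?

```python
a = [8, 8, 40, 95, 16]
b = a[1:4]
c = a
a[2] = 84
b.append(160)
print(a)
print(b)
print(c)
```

Key concept: slice vs alias.
Step by step:
`a = [8, 8, 40, 95, 16]` → a = [8, 8, 40, 95, 16]
`b = a[1:4]` → b = [8, 40, 95]
`c = a` → c = [8, 8, 40, 95, 16] (same object as a)
`a[2] = 84` → a = [8, 8, 84, 95, 16] (same object as c); c = [8, 8, 84, 95, 16] (same object as a)
`b.append(160)` → b = [8, 40, 95, 160]
`print(a)` → prints [8, 8, 84, 95, 16]
`print(b)` → prints [8, 40, 95, 160]
`print(c)` → prints [8, 8, 84, 95, 16]

Answer:
[8, 8, 84, 95, 16]
[8, 40, 95, 160]
[8, 8, 84, 95, 16]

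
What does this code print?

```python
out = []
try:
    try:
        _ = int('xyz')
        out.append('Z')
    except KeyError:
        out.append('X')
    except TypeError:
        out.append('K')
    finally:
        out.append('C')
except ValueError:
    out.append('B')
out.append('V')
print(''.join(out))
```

Execution trace: 'C' (finally) → 'B' (outer except ValueError) → 'V' (after the try/except). Output: CBV

Answer: CBV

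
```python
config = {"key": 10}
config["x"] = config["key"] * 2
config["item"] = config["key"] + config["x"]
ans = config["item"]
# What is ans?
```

Trace:
`config = {"key": 10}` → config = {'key': 10}
`config["x"] = config["key"] * 2` → config = {'key': 10, 'x': 20}
`config["item"] = config["key"] + config["x"]` → config = {'key': 10, 'x': 20, 'item': 30}
`ans = config["item"]` → ans = 30
So ans = 30

Answer: 30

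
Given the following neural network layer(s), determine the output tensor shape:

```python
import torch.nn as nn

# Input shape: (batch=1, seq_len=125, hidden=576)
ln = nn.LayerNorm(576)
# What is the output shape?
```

Input: (1, 125, 576) -> Output: (1, 125, 576)

Answer: (1, 125, 576)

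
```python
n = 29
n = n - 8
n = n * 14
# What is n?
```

Trace:
`n = 29` → n = 29
`n = n - 8` → n = 21
`n = n * 14` → n = 294
So n = 294

Answer: 294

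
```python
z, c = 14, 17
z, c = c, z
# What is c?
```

Trace:
`z, c = 14, 17` → z = 14; c = 17
`z, c = c, z` → z = 17; c = 14
So c = 14

Answer: 14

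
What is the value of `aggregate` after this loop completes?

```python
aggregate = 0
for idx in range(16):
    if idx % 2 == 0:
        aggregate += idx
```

Sum of even numbers 0 to 15
`aggregate` takes the values: 0 → 2 → 6 → 12 → 20 → 30 → 42 → 56

Answer: 56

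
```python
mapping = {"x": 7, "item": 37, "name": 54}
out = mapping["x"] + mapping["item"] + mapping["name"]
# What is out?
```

Trace:
`mapping = {"x": 7, "item": 37, "name": 54}` → mapping = {'x': 7, 'item': 37, 'name': 54}
`out = mapping["x"] + mapping["item"] + mapping["name"]` → out = 98
So out = 98

Answer: 98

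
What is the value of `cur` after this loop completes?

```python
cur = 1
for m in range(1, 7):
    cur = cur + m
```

Start at 1, add 1 through 6
`cur` takes the values: 1 → 2 → 4 → 7 → 11 → 16 → 22

Answer: 22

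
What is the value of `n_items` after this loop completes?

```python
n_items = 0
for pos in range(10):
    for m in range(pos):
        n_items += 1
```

Triangle number: 0+1+2+...+9
`n_items` takes the values: 0 → 1 → 2 → 3 → 4 → 5 → 6 → 7 → 8 → 9 → 10 → 11 → 12 → 13 → 14 → 15 → 16 → 17 → 18 → 19 → 20 → 21 → 22 → 23 → 24 → 25 → 26 → 27 → 28 → 29 → … → 41 → 42 → 43 → 44 → 45

Answer: 45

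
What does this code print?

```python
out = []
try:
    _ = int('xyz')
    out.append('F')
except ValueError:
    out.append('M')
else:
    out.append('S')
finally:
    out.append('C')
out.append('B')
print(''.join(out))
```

Execution trace: 'M' (except ValueError) → 'C' (finally) → 'B' (after the try/except). Output: MCB

Answer: MCB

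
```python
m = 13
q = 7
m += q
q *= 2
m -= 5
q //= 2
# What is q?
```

Trace:
`m = 13` → m = 13
`q = 7` → q = 7
`m += q` → m = 20
`q *= 2` → q = 14
`m -= 5` → m = 15
`q //= 2` → q = 7
So q = 7

Answer: 7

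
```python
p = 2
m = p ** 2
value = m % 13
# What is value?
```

Trace:
`p = 2` → p = 2
`m = p ** 2` → m = 4
`value = m % 13` → value = 4
So value = 4

Answer: 4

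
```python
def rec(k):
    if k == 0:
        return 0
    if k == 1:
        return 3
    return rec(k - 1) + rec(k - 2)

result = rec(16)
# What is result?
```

Build up from base cases: rec(0)=0, rec(1)=3, rec(2)=3, rec(3)=6, rec(4)=9, rec(5)=15, rec(6)=24, ..., rec(16)=2961

Answer: 2961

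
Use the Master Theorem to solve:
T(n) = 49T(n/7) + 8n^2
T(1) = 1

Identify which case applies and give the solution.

a=49, b=7, f(n)=8n^2. log_7(49) = 2. Since c=2 = 2, Case 2 applies: T(n) = Θ(n^log_b(a) · log n) = O(n^2 log n).

Answer: O(n^2 log n) - Case 2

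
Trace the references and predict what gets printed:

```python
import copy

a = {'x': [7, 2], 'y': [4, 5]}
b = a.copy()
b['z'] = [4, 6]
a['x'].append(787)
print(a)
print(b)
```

Key concept: shallow copy of dict with mutable values.
Step by step:
`a = {'x': [7, 2], 'y': [4, 5]}` → a = {'x': [7, 2], 'y': [4, 5]}
`b = a.copy()` → b = {'x': [7, 2], 'y': [4, 5]}
`b['z'] = [4, 6]` → b = {'x': [7, 2], 'y': [4, 5], 'z': [4, 6]}
`a['x'].append(787)` → a = {'x': [7, 2, 787], 'y': [4, 5]}; b = {'x': [7, 2, 787], 'y': [4, 5], 'z': [4, 6]}
`print(a)` → prints {'x': [7, 2, 787], 'y': [4, 5]}
`print(b)` → prints {'x': [7, 2, 787], 'y': [4, 5], 'z': [4, 6]}

Answer:
{'x': [7, 2, 787], 'y': [4, 5]}
{'x': [7, 2, 787], 'y': [4, 5], 'z': [4, 6]}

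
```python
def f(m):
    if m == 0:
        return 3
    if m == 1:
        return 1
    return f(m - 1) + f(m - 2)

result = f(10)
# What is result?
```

Build up from base cases: f(0)=3, f(1)=1, f(2)=4, f(3)=5, f(4)=9, f(5)=14, f(6)=23, ..., f(10)=157

Answer: 157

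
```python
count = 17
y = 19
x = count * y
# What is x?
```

Trace:
`count = 17` → count = 17
`y = 19` → y = 19
`x = count * y` → x = 323
So x = 323

Answer: 323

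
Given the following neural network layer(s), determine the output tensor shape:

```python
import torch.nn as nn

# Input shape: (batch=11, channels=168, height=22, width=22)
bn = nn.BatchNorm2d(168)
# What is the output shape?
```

Input: (11, 168, 22, 22) -> Output: (11, 168, 22, 22)

Answer: (11, 168, 22, 22)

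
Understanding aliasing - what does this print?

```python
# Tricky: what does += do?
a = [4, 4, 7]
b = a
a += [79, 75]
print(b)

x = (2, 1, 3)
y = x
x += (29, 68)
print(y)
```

Key concept: += behavior differs for mutable vs immutable.
Step by step:
`a = [4, 4, 7]` → a = [4, 4, 7]
`b = a` → b = [4, 4, 7] (same object as a)
`a += [79, 75]` → a = [4, 4, 7, 79, 75] (same object as b); b = [4, 4, 7, 79, 75] (same object as a)
`print(b)` → prints [4, 4, 7, 79, 75]
`x = (2, 1, 3)` → x = (2, 1, 3)
`y = x` → y = (2, 1, 3)
`x += (29, 68)` → x = (2, 1, 3, 29, 68)
`print(y)` → prints (2, 1, 3)

Answer:
[4, 4, 7, 79, 75]
(2, 1, 3)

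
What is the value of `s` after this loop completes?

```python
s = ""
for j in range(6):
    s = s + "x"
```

Repeat 'x' 6 times
`s` takes the values: "" → "x" → "xx" → "xxx" → "xxxx" → "xxxxx" → "xxxxxx"

Answer: "xxxxxx"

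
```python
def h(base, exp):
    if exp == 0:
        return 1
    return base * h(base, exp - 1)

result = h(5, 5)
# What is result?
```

h(5, 5) = 5 * 5 * 5 * 5 * 5 = 3125

Answer: 3125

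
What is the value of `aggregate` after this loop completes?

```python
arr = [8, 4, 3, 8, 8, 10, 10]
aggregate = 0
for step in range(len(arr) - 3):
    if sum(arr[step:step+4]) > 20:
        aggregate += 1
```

Count windows with sum > 20
`aggregate` takes the values: 0 → 1 → 2 → 3 → 4

Answer: 4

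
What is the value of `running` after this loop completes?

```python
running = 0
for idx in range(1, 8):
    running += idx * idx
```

Sum of squares 1² to 7² = 140
`running` takes the values: 0 → 1 → 5 → 14 → 30 → 55 → 91 → 140

Answer: 140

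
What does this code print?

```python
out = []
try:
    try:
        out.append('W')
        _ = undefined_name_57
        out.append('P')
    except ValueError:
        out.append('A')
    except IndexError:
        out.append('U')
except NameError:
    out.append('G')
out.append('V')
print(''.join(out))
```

Execution trace: 'W' (try body) → 'G' (outer except NameError) → 'V' (after the try/except). Output: WGV

Answer: WGV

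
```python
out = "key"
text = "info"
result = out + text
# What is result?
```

Trace:
`out = "key"` → out = 'key'
`text = "info"` → text = 'info'
`result = out + text` → result = 'keyinfo'
So result = 'keyinfo'

Answer: 'keyinfo'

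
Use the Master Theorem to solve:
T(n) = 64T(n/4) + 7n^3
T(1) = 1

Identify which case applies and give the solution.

a=64, b=4, f(n)=7n^3. log_4(64) = 3. Since c=3 = 3, Case 2 applies: T(n) = Θ(n^log_b(a) · log n) = O(n^3 log n).

Answer: O(n^3 log n) - Case 2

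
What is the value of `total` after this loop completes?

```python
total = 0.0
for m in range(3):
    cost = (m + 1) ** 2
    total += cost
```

Sum of squared losses 1² + 2² + ... + 3²
`total` takes the values: 0.0 → 1.0 → 5.0 → 14.0

Answer: 14.0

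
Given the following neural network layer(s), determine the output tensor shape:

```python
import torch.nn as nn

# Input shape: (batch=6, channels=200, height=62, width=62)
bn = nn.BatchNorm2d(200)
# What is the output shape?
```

Input: (6, 200, 62, 62) -> Output: (6, 200, 62, 62)

Answer: (6, 200, 62, 62)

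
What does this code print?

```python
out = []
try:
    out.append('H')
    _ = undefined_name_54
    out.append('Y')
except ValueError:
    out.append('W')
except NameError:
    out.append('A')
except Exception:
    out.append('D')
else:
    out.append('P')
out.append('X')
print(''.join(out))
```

Execution trace: 'H' (try body) → 'A' (except NameError) → 'X' (after the try/except). Output: HAX

Answer: HAX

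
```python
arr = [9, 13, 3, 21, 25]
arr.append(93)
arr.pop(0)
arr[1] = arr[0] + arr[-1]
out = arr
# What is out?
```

Trace:
`arr = [9, 13, 3, 21, 25]` → arr = [9, 13, 3, 21, 25]
`arr.append(93)` → arr = [9, 13, 3, 21, 25, 93]
`arr.pop(0)` → arr = [13, 3, 21, 25, 93]
`arr[1] = arr[0] + arr[-1]` → arr = [13, 106, 21, 25, 93]
`out = arr` → out = [13, 106, 21, 25, 93]
So out = [13, 106, 21, 25, 93]

Answer: [13, 106, 21, 25, 93]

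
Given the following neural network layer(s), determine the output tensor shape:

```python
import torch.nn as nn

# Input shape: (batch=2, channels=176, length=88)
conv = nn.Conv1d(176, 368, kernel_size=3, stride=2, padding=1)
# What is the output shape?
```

Input: (2, 176, 88) -> Output: (2, 368, 44)

Answer: (2, 368, 44)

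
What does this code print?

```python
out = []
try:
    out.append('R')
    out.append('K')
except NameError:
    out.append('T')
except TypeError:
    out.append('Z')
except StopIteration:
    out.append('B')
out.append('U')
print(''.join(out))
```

Execution trace: 'R' (try body) → 'K' (try body, no exception) → 'U' (after the try/except). Output: RKU

Answer: RKU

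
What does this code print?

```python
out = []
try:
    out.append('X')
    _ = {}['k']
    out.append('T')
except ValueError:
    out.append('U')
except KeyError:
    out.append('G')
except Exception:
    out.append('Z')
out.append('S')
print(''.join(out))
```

Execution trace: 'X' (try body) → 'G' (except KeyError) → 'S' (after the try/except). Output: XGS

Answer: XGS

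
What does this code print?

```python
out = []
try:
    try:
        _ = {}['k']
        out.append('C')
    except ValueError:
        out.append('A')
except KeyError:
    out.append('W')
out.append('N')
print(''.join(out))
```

Execution trace: 'W' (outer except KeyError) → 'N' (after the try/except). Output: WN

Answer: WN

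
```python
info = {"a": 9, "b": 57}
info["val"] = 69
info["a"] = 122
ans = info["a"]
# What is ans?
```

Trace:
`info = {"a": 9, "b": 57}` → info = {'a': 9, 'b': 57}
`info["val"] = 69` → info = {'a': 9, 'b': 57, 'val': 69}
`info["a"] = 122` → info = {'a': 122, 'b': 57, 'val': 69}
`ans = info["a"]` → ans = 122
So ans = 122

Answer: 122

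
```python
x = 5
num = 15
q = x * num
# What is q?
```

Trace:
`x = 5` → x = 5
`num = 15` → num = 15
`q = x * num` → q = 75
So q = 75

Answer: 75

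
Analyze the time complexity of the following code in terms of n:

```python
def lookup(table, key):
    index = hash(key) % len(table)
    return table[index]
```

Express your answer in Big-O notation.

This is Hash table lookup (average case). Time complexity: O(1).

Answer: O(1)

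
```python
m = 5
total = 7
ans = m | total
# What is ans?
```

Trace:
`m = 5` → m = 5
`total = 7` → total = 7
`ans = m | total` → ans = 7
So ans = 7

Answer: 7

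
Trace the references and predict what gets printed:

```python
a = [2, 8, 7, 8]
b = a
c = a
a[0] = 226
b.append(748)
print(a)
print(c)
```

Key concept: multiple aliases.
Step by step:
`a = [2, 8, 7, 8]` → a = [2, 8, 7, 8]
`b = a` → b = [2, 8, 7, 8] (same object as a)
`c = a` → c = [2, 8, 7, 8] (same object as a, b)
`a[0] = 226` → a = [226, 8, 7, 8] (same object as b, c); b = [226, 8, 7, 8] (same object as a, c); c = [226, 8, 7, 8] (same object as a, b)
`b.append(748)` → a = [226, 8, 7, 8, 748] (same object as b, c); b = [226, 8, 7, 8, 748] (same object as a, c); c = [226, 8, 7, 8, 748] (same object as a, b)
`print(a)` → prints [226, 8, 7, 8, 748]
`print(c)` → prints [226, 8, 7, 8, 748]

Answer:
[226, 8, 7, 8, 748]
[226, 8, 7, 8, 748]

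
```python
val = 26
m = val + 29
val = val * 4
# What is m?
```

Trace:
`val = 26` → val = 26
`m = val + 29` → m = 55
`val = val * 4` → val = 104
So m = 55

Answer: 55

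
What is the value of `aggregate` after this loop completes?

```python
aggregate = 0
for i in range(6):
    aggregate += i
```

Sum of 0 to 5 = 15
`aggregate` takes the values: 0 → 1 → 3 → 6 → 10 → 15

Answer: 15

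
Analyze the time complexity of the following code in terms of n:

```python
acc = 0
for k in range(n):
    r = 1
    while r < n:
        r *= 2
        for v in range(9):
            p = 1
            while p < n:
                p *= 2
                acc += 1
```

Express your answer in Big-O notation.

Each loop level contributes: n × log n × 1 × log n. Multiplying the contributions gives O(n log² n).

Answer: O(n log² n)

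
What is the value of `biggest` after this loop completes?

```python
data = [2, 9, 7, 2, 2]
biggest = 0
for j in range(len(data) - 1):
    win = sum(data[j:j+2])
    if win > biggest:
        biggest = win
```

Max sum of 2-element window in [2, 9, 7, 2, 2]
`biggest` takes the values: 0 → 11 → 16

Answer: 16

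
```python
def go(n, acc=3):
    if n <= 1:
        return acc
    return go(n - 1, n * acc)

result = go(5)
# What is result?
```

Accumulator trace (n, acc): (5, 3) -> (4, 15) -> (3, 60) -> (2, 180) -> (1, 360) -> return 360

Answer: 360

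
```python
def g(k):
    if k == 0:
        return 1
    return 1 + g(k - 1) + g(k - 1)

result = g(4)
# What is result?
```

g(k) = 1 + 2·g(k-1), g(0)=1. Closed form: (1+1)·2^4 - 1 = 31.

Answer: 31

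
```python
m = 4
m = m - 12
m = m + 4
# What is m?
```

Trace:
`m = 4` → m = 4
`m = m - 12` → m = -8
`m = m + 4` → m = -4
So m = -4

Answer: -4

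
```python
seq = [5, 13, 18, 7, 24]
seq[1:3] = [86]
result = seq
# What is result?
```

Trace:
`seq = [5, 13, 18, 7, 24]` → seq = [5, 13, 18, 7, 24]
`seq[1:3] = [86]` → seq = [5, 86, 7, 24]
`result = seq` → result = [5, 86, 7, 24]
So result = [5, 86, 7, 24]

Answer: [5, 86, 7, 24]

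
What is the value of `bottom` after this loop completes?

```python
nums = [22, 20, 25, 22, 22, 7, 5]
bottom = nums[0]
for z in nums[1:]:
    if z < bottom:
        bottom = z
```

Minimum of [22, 20, 25, 22, 22, 7, 5]
`bottom` takes the values: 22 → 20 → 7 → 5

Answer: 5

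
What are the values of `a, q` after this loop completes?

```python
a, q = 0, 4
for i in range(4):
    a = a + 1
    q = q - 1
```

a goes 0→4, q goes 4→0
`a, q` takes the values: (0, 4) → (1, 4) → (1, 3) → (2, 3) → (2, 2) → (3, 2) → (3, 1) → (4, 1) → (4, 0)

Answer: 4, 0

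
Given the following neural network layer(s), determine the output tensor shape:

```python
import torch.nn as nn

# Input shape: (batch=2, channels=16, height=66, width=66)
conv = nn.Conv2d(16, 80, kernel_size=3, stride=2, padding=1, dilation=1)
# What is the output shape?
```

Input: (2, 16, 66, 66) -> Output: (2, 80, 33, 33)

Answer: (2, 80, 33, 33)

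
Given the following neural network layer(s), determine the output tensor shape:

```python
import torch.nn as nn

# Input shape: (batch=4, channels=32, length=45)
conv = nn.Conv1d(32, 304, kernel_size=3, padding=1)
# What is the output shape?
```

Input: (4, 32, 45) -> Output: (4, 304, 45)

Answer: (4, 304, 45)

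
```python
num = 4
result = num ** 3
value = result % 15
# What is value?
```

Trace:
`num = 4` → num = 4
`result = num ** 3` → result = 64
`value = result % 15` → value = 4
So value = 4

Answer: 4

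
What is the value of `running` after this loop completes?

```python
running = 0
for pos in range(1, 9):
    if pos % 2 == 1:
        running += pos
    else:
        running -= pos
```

Add odd, subtract even
`running` takes the values: 0 → 1 → -1 → 2 → -2 → 3 → -3 → 4 → -4

Answer: -4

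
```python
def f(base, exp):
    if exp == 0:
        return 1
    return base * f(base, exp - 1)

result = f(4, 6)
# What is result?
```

f(4, 6) = 4 * 4 * 4 * 4 * 4 * 4 = 4096

Answer: 4096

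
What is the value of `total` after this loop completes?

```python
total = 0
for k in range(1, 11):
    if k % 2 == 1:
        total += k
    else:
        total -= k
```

Add odd, subtract even
`total` takes the values: 0 → 1 → -1 → 2 → -2 → 3 → -3 → 4 → -4 → 5 → -5

Answer: -5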